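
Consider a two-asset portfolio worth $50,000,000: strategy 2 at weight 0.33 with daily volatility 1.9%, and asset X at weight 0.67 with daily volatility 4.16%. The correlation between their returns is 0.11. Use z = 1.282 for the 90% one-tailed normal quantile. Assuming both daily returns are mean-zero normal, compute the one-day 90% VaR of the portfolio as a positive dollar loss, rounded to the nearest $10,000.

σ_p² = 0.33²·1.9² + 0.67²·4.16² + 2·0.11·0.33·0.67·1.9·4.16 = 8.5461 (%²).
σ_p = √8.5461 = 2.923%.
VaR = 1.282 × 2.923% = 3.747%; on $50,000,000 that is $1,873,500.

$1,870,000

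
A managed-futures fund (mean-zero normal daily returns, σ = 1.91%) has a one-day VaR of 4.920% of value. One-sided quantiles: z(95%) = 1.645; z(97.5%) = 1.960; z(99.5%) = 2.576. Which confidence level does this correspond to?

Implied z = VaR/σ = 4.920 / 1.91 = 2.576.
This matches z(99.5%) = 2.576.

99.5%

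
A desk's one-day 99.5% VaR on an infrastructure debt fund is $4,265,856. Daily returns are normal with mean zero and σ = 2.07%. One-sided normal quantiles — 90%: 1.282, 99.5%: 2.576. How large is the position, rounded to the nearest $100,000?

VaR as a fraction of value: z·σ = 2.576 × 2.07% = 5.33232%.
Position = $4,265,856 / 0.0533232 = $80,000,000.

$80,000,000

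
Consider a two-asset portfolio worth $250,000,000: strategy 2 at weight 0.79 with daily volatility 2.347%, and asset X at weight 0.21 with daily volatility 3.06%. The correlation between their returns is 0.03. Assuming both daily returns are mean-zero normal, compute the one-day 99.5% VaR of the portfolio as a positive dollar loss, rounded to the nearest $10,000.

σ_p² = 0.79²·2.347² + 0.21²·3.06² + 2·0.03·0.79·0.21·2.347·3.06 = 3.9222 (%²).
σ_p = √3.9222 = 1.980%.
At 99.5%, z = 2.576.
VaR = 2.576 × 1.980% = 5.100%; on $250,000,000 that is $12,750,000.

$12,750,000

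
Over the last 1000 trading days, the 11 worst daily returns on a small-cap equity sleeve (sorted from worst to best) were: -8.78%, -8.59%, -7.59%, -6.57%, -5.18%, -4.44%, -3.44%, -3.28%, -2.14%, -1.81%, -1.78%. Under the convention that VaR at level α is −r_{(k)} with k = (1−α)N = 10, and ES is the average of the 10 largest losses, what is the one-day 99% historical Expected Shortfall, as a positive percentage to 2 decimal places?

5.18%

The 10 worst returns sum to -51.82%.
ES = −(-51.82%) / 10 = 5.182% ≈ 5.18%.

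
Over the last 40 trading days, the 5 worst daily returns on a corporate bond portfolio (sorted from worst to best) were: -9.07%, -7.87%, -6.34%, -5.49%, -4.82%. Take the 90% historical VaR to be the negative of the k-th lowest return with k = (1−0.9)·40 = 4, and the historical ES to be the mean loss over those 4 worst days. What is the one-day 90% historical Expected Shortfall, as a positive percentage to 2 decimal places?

7.19%

The 4 worst returns sum to -28.77%.
ES = −(-28.77%) / 4 = 7.1925% ≈ 7.19%.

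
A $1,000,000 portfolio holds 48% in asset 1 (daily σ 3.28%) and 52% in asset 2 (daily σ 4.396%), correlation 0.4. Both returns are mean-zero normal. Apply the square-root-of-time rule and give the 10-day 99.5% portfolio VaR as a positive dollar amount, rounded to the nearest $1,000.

$265,000

σ_p = √(0.48²·3.28² + 0.52²·4.396² + 2·0.4·0.48·0.52·3.28·4.396) = 3.253%.
σ_{10d} = 3.253% × √10 = 10.287%.
z(99.5%) = 2.576.
VaR = 2.576 × 10.287% = 26.499%; on $1,000,000 that is $264,990.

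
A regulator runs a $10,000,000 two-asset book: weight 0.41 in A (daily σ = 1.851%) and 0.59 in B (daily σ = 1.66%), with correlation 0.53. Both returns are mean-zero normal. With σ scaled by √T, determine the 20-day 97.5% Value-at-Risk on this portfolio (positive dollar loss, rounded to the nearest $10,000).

$1,340,000

σ_p = √(0.41²·1.851² + 0.59²·1.66² + 2·0.53·0.41·0.59·1.851·1.66) = 1.524%.
σ_{20d} = 1.524% × √20 = 6.816%.
z(97.5%) = 1.960.
VaR = 1.960 × 6.816% = 13.359%; on $10,000,000 that is $1,335,900.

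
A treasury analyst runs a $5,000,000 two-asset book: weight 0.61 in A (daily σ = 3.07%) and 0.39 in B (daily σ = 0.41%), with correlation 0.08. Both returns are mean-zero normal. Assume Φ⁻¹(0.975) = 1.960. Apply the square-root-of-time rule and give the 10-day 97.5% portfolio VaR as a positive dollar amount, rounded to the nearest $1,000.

$586,000

σ_p = √(0.61²·3.07² + 0.39²·0.41² + 2·0.08·0.61·0.39·3.07·0.41) = 1.892%.
σ_{10d} = 1.892% × √10 = 5.983%.
VaR = 1.960 × 5.983% = 11.727%; on $5,000,000 that is $586,350.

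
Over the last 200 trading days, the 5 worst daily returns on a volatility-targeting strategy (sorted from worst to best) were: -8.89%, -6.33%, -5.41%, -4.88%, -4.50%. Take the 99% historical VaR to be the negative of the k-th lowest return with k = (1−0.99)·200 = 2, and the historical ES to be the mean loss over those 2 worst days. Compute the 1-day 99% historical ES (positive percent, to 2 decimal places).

7.61%

The 2 worst returns sum to -15.22%.
ES = −(-15.22%) / 2 = 7.61%.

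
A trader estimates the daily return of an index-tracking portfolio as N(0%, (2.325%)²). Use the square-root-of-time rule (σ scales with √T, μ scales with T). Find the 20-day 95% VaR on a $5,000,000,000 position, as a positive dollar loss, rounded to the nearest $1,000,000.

$855,000,000

At 95%, z = 1.645.
σ_{20d} = 2.325% × √20 = 10.398%.
VaR = 1.645 × 10.398% = 17.105%.
On $5,000,000,000: 0.17105 × $5,000,000,000 = $855,250,000.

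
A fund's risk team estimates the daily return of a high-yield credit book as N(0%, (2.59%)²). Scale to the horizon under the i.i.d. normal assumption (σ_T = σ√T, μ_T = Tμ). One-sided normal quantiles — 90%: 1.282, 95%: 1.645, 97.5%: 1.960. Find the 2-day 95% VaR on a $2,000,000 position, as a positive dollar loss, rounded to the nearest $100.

$120,500

σ_{2d} = 2.59% × √2 = 3.663%.
VaR = 1.645 × 3.663% = 6.026%.
On $2,000,000: 0.06026 × $2,000,000 = $120,520.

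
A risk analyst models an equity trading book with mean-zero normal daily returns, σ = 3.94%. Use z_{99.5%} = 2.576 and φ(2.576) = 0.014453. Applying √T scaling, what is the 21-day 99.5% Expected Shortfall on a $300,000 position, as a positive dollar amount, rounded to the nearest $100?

$156,600

σ_{21d} = 3.94% × √21 = 18.055%.
ES multiplier = φ(z)/(1−α) = 0.014453/0.005 = 2.891.
ES = 18.055% × 2.891 = 52.197%; on $300,000: $156,591.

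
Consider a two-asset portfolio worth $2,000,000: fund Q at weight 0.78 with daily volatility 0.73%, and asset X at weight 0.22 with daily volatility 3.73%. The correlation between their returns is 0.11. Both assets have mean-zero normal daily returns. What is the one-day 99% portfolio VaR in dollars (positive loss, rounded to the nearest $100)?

$48,800

σ_p² = 0.78²·0.73² + 0.22²·3.73² + 2·0.11·0.78·0.22·0.73·3.73 = 1.1004 (%²).
σ_p = √1.1004 = 1.049%.
At 99%, z = 2.326.
VaR = 2.326 × 1.049% = 2.440%; on $2,000,000 that is $48,800.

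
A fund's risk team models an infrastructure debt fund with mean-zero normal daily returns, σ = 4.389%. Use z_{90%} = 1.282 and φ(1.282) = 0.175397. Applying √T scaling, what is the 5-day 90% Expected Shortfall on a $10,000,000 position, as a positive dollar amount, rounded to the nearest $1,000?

$1,721,000

σ_{5d} = 4.389% × √5 = 9.814%.
ES multiplier = φ(z)/(1−α) = 0.175397/0.1 = 1.754.
ES = 9.814% × 1.754 = 17.214%; on $10,000,000: $1,721,400.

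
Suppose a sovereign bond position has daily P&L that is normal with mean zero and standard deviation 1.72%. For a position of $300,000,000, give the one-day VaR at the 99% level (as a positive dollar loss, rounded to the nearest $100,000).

At 99% one-sided, z = 2.326.
VaR = z·σ = 2.326 × 1.72% = 4.001%.
On $300,000,000: 0.04001 × $300,000,000 = $12,003,000.

$12,000,000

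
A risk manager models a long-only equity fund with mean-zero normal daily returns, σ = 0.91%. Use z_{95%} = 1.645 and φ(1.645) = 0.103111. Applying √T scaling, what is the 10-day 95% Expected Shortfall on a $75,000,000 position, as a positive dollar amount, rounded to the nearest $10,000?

σ_{10d} = 0.91% × √10 = 2.878%.
ES multiplier = φ(z)/(1−α) = 0.103111/0.05 = 2.062.
ES = 2.878% × 2.062 = 5.934%; on $75,000,000: $4,450,500.

$4,450,000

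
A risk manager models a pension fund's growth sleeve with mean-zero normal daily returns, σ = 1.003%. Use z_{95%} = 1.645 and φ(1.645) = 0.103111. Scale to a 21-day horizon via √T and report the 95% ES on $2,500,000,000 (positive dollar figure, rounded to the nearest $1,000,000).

$237,000,000

σ_{21d} = 1.003% × √21 = 4.596%.
ES multiplier = φ(z)/(1−α) = 0.103111/0.05 = 2.062.
ES = 4.596% × 2.062 = 9.477%; on $2,500,000,000: $236,925,000.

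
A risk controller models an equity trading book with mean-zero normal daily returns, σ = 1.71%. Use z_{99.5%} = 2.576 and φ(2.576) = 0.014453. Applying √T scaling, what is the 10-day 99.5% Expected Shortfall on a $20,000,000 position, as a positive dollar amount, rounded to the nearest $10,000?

σ_{10d} = 1.71% × √10 = 5.407%.
ES multiplier = φ(z)/(1−α) = 0.014453/0.005 = 2.891.
ES = 5.407% × 2.891 = 15.632%; on $20,000,000: $3,126,400.

$3,130,000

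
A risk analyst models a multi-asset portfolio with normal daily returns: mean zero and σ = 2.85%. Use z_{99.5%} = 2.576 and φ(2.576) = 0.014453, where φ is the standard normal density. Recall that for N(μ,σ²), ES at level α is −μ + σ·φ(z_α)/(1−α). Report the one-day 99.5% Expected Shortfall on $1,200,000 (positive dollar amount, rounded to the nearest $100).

$98,900

Tail multiplier: φ(z)/(1−α) = 0.014453 / 0.005 = 2.891.
ES = 2.85% × 2.891 = 8.239%.
On $1,200,000: 0.08239 × $1,200,000 = $98,868.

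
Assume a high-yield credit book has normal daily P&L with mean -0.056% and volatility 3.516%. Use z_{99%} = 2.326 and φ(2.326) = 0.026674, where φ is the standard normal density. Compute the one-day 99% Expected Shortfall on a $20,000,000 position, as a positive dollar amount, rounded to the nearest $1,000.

Tail multiplier: φ(z)/(1−α) = 0.026674 / 0.01 = 2.667.
ES = −(-0.056%) + 3.516% × 2.667 = 9.433%.
On $20,000,000: 0.09433 × $20,000,000 = $1,886,600.

$1,887,000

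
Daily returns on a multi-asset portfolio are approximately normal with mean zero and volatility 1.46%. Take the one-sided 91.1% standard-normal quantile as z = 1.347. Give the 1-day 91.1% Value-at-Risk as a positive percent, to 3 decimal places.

VaR = z·σ = 1.347 × 1.46% = 1.967%.

1.967%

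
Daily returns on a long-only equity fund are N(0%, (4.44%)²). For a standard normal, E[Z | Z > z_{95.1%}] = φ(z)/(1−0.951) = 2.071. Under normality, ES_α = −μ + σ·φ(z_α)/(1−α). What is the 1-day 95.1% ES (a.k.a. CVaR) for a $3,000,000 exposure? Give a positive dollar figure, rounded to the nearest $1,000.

ES = 4.44% × 2.071 = 9.195%.
On $3,000,000: 0.09195 × $3,000,000 = $275,850.

$276,000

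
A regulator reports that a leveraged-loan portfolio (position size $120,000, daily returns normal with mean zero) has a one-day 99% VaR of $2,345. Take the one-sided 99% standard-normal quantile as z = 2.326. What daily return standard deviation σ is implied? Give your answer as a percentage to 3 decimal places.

VaR as a fraction: $2,345 / $120,000 = 1.954%.
σ = VaR / z = 1.954% / 2.326 = 0.840%.

0.840%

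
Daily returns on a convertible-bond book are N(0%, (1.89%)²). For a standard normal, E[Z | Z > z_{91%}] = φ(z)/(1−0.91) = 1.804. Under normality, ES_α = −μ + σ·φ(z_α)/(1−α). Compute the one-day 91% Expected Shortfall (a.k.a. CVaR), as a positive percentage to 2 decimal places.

3.41%

ES = 1.89% × 1.804 = 3.410%.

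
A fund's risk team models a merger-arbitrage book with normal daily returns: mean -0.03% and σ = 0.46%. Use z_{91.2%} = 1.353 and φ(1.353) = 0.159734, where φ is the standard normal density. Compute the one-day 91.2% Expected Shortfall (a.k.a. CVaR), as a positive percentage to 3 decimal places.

0.865%

Tail multiplier: φ(z)/(1−α) = 0.159734 / 0.088 = 1.815.
ES = −(-0.03%) + 0.46% × 1.815 = 0.865%.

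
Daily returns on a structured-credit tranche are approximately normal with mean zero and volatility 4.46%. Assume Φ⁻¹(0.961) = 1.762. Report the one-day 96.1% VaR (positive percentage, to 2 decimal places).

VaR = z·σ = 1.762 × 4.46% = 7.859%.

7.86%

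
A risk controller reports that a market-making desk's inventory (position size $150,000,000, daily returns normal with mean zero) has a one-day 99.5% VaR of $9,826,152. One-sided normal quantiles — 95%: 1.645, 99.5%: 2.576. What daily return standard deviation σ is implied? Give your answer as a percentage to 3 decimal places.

2.543%

VaR as a fraction: $9,826,152 / $150,000,000 = 6.551%.
σ = VaR / z = 6.551% / 2.576 = 2.543%.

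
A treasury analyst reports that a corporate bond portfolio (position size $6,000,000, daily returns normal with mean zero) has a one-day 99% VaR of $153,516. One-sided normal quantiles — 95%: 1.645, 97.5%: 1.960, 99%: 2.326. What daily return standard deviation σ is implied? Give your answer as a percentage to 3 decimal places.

VaR as a fraction: $153,516 / $6,000,000 = 2.559%.
σ = VaR / z = 2.559% / 2.326 = 1.100%.

1.100%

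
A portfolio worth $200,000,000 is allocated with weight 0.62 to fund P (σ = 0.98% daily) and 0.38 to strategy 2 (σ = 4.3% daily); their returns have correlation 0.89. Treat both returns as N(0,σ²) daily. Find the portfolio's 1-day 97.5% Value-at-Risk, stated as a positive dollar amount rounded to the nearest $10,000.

σ_p² = 0.62²·0.98² + 0.38²·4.3² + 2·0.89·0.62·0.38·0.98·4.3 = 4.8064 (%²).
σ_p = √4.8064 = 2.192%.
At 97.5%, z = 1.960.
VaR = 1.960 × 2.192% = 4.296%; on $200,000,000 that is $8,592,000.

$8,590,000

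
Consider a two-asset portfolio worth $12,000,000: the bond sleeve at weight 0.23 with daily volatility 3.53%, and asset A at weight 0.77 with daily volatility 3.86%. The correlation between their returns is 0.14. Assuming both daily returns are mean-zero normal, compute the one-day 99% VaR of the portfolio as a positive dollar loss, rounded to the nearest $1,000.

$890,000

σ_p² = 0.23²·3.53² + 0.77²·3.86² + 2·0.14·0.23·0.77·3.53·3.86 = 10.1688 (%²).
σ_p = √10.1688 = 3.189%.
At 99%, z = 2.326.
VaR = 2.326 × 3.189% = 7.418%; on $12,000,000 that is $890,160.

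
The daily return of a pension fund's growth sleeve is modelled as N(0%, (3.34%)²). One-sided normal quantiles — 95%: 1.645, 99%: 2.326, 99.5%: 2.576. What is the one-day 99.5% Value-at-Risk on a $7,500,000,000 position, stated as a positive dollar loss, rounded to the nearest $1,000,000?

VaR = z·σ = 2.576 × 3.34% = 8.604%.
On $7,500,000,000: 0.08604 × $7,500,000,000 = $645,300,000.

$645,000,000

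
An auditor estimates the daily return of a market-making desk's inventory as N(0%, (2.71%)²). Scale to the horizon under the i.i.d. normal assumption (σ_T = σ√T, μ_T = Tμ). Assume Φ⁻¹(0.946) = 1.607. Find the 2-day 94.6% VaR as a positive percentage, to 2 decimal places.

σ_{2d} = 2.71% × √2 = 3.833%.
VaR = 1.607 × 3.833% = 6.160%.

6.16%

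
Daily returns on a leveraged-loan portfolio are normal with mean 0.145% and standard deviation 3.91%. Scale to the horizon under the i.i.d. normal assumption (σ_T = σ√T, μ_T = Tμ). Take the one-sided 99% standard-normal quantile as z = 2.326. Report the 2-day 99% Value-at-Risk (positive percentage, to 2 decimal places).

σ_{2d} = 3.91% × √2 = 5.530%; μ_{2d} = 2 × 0.145% = 0.290%.
VaR = −(0.290%) + 2.326 × 5.530% = 12.573%.

12.57%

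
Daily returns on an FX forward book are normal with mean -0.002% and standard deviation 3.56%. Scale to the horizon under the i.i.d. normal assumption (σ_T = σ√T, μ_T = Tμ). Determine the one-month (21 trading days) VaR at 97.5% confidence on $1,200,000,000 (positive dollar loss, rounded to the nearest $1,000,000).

At 97.5%, z = 1.960.
σ_{21d} = 3.56% × √21 = 16.314%; μ_{21d} = 21 × -0.002% = -0.042%.
VaR = −(-0.042%) + 1.960 × 16.314% = 32.017%.
On $1,200,000,000: 0.32017 × $1,200,000,000 = $384,204,000.

$384,000,000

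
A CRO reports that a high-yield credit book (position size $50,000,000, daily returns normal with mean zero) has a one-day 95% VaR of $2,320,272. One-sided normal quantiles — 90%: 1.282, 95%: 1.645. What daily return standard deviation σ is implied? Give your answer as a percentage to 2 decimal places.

VaR as a fraction: $2,320,272 / $50,000,000 = 4.641%.
σ = VaR / z = 4.641% / 1.645 = 2.821%.

2.82%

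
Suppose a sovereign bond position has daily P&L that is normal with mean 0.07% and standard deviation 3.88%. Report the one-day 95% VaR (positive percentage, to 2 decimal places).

At 95% one-sided, z = 1.645.
VaR = −μ + z·σ = −(0.07%) + 1.645 × 3.88% = 6.313%.

6.31%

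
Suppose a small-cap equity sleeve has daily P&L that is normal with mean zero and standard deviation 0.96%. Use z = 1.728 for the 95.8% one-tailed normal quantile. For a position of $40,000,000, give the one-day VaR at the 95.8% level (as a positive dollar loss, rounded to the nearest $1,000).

VaR = z·σ = 1.728 × 0.96% = 1.659%.
On $40,000,000: 0.01659 × $40,000,000 = $663,600.

$664,000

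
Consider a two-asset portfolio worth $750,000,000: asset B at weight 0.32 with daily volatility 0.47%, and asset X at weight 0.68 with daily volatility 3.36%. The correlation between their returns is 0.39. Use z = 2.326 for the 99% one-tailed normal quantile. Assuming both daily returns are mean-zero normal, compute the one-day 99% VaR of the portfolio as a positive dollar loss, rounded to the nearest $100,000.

$41,000,000

σ_p² = 0.32²·0.47² + 0.68²·3.36² + 2·0.39·0.32·0.68·0.47·3.36 = 5.5110 (%²).
σ_p = √5.5110 = 2.348%.
VaR = 2.326 × 2.348% = 5.461%; on $750,000,000 that is $40,957,500.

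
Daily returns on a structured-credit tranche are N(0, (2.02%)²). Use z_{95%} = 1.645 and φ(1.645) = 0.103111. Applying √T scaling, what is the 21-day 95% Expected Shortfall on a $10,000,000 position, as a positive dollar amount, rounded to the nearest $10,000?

$1,910,000

σ_{21d} = 2.02% × √21 = 9.257%.
ES multiplier = φ(z)/(1−α) = 0.103111/0.05 = 2.062.
ES = 9.257% × 2.062 = 19.088%; on $10,000,000: $1,908,800.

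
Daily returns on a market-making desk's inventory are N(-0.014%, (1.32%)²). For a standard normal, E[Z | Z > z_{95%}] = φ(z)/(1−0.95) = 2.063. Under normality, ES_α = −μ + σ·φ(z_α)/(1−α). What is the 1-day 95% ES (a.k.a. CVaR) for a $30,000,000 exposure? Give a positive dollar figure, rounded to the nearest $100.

ES = −(-0.014%) + 1.32% × 2.063 = 2.737%.
On $30,000,000: 0.02737 × $30,000,000 = $821,100.

$821,100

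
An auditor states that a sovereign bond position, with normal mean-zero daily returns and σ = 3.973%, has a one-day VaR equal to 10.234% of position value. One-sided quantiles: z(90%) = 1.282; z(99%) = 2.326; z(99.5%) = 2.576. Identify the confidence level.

Implied z = VaR/σ = 10.234 / 3.973 = 2.576.
This matches z(99.5%) = 2.576.

99.5%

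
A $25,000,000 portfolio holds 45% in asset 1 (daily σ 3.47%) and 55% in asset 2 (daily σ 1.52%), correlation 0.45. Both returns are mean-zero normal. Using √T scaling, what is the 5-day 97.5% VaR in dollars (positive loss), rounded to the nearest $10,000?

$2,280,000

σ_p = √(0.45²·3.47² + 0.55²·1.52² + 2·0.45·0.45·0.55·3.47·1.52) = 2.077%.
σ_{5d} = 2.077% × √5 = 4.644%.
z(97.5%) = 1.960.
VaR = 1.960 × 4.644% = 9.102%; on $25,000,000 that is $2,275,500.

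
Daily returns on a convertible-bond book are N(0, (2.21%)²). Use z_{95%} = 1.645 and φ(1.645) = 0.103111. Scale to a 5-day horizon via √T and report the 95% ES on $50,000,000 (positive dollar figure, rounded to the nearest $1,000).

σ_{5d} = 2.21% × √5 = 4.942%.
ES multiplier = φ(z)/(1−α) = 0.103111/0.05 = 2.062.
ES = 4.942% × 2.062 = 10.190%; on $50,000,000: $5,095,000.

$5,095,000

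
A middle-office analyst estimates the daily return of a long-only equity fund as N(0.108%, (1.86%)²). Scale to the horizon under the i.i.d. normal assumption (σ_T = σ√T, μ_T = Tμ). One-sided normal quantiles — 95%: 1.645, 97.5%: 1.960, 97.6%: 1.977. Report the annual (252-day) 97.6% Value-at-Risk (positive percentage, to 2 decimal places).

σ_{252d} = 1.86% × √252 = 29.527%; μ_{252d} = 252 × 0.108% = 27.216%.
VaR = −(27.216%) + 1.977 × 29.527% = 31.159%.

31.16%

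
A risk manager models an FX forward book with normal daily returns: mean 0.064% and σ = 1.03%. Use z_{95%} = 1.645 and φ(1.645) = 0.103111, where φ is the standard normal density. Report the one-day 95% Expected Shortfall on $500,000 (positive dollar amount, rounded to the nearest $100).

$10,300

Tail multiplier: φ(z)/(1−α) = 0.103111 / 0.05 = 2.062.
ES = −(0.064%) + 1.03% × 2.062 = 2.060%.
On $500,000: 0.02060 × $500,000 = $10,300.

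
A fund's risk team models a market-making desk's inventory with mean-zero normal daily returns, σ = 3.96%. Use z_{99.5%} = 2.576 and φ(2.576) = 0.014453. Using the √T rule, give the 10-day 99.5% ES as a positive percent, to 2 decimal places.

36.20%

σ_{10d} = 3.96% × √10 = 12.523%.
ES multiplier = φ(z)/(1−α) = 0.014453/0.005 = 2.891.
ES = 12.523% × 2.891 = 36.204%.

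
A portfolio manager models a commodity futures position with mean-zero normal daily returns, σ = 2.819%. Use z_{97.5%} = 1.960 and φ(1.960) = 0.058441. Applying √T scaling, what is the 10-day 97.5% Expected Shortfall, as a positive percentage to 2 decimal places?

20.84%

σ_{10d} = 2.819% × √10 = 8.914%.
ES multiplier = φ(z)/(1−α) = 0.058441/0.025 = 2.338.
ES = 8.914% × 2.338 = 20.841%.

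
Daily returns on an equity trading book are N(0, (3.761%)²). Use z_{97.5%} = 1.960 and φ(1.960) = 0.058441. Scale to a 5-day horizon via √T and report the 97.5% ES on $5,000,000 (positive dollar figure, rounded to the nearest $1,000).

$983,000

σ_{5d} = 3.761% × √5 = 8.410%.
ES multiplier = φ(z)/(1−α) = 0.058441/0.025 = 2.338.
ES = 8.410% × 2.338 = 19.663%; on $5,000,000: $983,150.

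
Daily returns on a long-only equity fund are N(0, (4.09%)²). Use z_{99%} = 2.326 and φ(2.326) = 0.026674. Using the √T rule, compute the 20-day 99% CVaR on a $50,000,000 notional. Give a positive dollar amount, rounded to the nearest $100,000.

σ_{20d} = 4.09% × √20 = 18.291%.
ES multiplier = φ(z)/(1−α) = 0.026674/0.01 = 2.667.
ES = 18.291% × 2.667 = 48.782%; on $50,000,000: $24,391,000.

$24,400,000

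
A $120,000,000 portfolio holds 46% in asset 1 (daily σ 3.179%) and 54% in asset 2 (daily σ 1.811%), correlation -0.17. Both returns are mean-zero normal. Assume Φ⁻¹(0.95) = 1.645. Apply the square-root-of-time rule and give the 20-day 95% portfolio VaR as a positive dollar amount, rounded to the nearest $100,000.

$14,300,000

σ_p = √(0.46²·3.179² + 0.54²·1.811² + 2·-0.17·0.46·0.54·3.179·1.811) = 1.615%.
σ_{20d} = 1.615% × √20 = 7.222%.
VaR = 1.645 × 7.222% = 11.880%; on $120,000,000 that is $14,256,000.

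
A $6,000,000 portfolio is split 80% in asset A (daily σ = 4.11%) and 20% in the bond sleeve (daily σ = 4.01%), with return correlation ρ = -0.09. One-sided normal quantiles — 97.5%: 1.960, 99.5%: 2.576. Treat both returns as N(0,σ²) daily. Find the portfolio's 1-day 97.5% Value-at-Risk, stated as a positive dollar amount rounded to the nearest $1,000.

σ_p² = 0.8²·4.11² + 0.2²·4.01² + 2·-0.09·0.8·0.2·4.11·4.01 = 10.9795 (%²).
σ_p = √10.9795 = 3.314%.
VaR = 1.960 × 3.314% = 6.495%; on $6,000,000 that is $389,700.

$390,000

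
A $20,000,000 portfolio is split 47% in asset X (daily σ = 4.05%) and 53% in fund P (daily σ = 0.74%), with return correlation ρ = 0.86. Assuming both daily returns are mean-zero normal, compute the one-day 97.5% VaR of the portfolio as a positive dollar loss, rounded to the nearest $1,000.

$882,000

σ_p² = 0.47²·4.05² + 0.53²·0.74² + 2·0.86·0.47·0.53·4.05·0.74 = 5.0612 (%²).
σ_p = √5.0612 = 2.250%.
At 97.5%, z = 1.960.
VaR = 1.960 × 2.250% = 4.410%; on $20,000,000 that is $882,000.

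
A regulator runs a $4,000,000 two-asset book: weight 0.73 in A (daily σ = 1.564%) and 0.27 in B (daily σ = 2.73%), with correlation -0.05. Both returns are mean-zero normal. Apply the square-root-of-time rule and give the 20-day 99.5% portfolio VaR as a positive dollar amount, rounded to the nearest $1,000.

$612,000

σ_p = √(0.73²·1.564² + 0.27²·2.73² + 2·-0.05·0.73·0.27·1.564·2.73) = 1.328%.
σ_{20d} = 1.328% × √20 = 5.939%.
z(99.5%) = 2.576.
VaR = 2.576 × 5.939% = 15.299%; on $4,000,000 that is $611,960.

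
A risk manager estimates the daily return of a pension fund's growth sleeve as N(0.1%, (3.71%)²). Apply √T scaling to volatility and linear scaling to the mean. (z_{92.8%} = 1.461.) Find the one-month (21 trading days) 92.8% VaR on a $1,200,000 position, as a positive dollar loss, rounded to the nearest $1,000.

$273,000

σ_{21d} = 3.71% × √21 = 17.001%; μ_{21d} = 21 × 0.1% = 2.100%.
VaR = −(2.100%) + 1.461 × 17.001% = 22.738%.
On $1,200,000: 0.22738 × $1,200,000 = $272,856.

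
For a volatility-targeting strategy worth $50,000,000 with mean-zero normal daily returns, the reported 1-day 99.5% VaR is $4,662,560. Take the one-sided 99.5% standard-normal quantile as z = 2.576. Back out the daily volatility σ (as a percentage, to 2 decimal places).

3.62%

VaR as a fraction: $4,662,560 / $50,000,000 = 9.325%.
σ = VaR / z = 9.325% / 2.576 = 3.620%.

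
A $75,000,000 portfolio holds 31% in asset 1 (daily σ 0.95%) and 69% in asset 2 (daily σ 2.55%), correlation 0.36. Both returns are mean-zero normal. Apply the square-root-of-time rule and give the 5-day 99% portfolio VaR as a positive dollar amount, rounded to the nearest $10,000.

$7,360,000

σ_p = √(0.31²·0.95² + 0.69²·2.55² + 2·0.36·0.31·0.69·0.95·2.55) = 1.886%.
σ_{5d} = 1.886% × √5 = 4.217%.
z(99%) = 2.326.
VaR = 2.326 × 4.217% = 9.809%; on $75,000,000 that is $7,356,750.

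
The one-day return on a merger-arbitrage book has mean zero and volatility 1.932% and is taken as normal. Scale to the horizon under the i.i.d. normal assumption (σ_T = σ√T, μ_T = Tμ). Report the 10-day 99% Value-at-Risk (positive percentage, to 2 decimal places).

14.21%

At 99%, z = 2.326.
σ_{10d} = 1.932% × √10 = 6.110%.
VaR = 2.326 × 6.110% = 14.212%.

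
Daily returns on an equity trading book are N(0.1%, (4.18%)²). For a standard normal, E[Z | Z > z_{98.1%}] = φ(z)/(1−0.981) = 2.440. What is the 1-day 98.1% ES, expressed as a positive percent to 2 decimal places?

10.10%

ES = −(0.1%) + 4.18% × 2.440 = 10.099%.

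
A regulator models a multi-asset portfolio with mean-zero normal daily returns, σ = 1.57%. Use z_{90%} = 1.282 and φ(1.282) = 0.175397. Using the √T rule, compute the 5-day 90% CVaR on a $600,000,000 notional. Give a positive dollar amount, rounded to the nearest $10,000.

$36,950,000

σ_{5d} = 1.57% × √5 = 3.511%.
ES multiplier = φ(z)/(1−α) = 0.175397/0.1 = 1.754.
ES = 3.511% × 1.754 = 6.158%; on $600,000,000: $36,948,000.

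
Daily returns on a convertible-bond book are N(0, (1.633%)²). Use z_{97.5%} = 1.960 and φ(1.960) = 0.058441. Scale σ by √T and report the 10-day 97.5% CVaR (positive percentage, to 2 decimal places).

12.07%

σ_{10d} = 1.633% × √10 = 5.164%.
ES multiplier = φ(z)/(1−α) = 0.058441/0.025 = 2.338.
ES = 5.164% × 2.338 = 12.073%.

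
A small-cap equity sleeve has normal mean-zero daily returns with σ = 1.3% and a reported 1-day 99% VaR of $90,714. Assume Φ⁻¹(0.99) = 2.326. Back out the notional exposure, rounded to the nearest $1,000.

$3,000,000

VaR as a fraction of value: z·σ = 2.326 × 1.3% = 3.0238%.
Position = $90,714 / 0.030238 = $3,000,000.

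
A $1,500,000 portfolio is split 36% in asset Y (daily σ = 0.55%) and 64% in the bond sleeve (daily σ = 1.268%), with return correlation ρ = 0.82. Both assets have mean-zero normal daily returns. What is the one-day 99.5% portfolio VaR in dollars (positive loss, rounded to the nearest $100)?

σ_p² = 0.36²·0.55² + 0.64²·1.268² + 2·0.82·0.36·0.64·0.55·1.268 = 0.9613 (%²).
σ_p = √0.9613 = 0.980%.
At 99.5%, z = 2.576.
VaR = 2.576 × 0.980% = 2.524%; on $1,500,000 that is $37,860.

$37,900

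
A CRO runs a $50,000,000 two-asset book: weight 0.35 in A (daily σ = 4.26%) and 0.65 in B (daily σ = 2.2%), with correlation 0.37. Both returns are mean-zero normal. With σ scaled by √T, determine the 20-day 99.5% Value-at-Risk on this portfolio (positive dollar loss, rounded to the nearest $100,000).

σ_p = √(0.35²·4.26² + 0.65²·2.2² + 2·0.37·0.35·0.65·4.26·2.2) = 2.418%.
σ_{20d} = 2.418% × √20 = 10.814%.
z(99.5%) = 2.576.
VaR = 2.576 × 10.814% = 27.857%; on $50,000,000 that is $13,928,500.

$13,900,000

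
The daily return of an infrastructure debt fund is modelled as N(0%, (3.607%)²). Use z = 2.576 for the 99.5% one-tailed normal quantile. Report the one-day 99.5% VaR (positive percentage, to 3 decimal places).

VaR = z·σ = 2.576 × 3.607% = 9.292%.

9.292%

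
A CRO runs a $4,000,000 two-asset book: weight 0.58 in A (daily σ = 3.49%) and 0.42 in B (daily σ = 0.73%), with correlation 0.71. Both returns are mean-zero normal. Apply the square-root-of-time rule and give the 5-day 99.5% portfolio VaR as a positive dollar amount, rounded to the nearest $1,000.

$519,000

σ_p = √(0.58²·3.49² + 0.42²·0.73² + 2·0.71·0.58·0.42·3.49·0.73) = 2.252%.
σ_{5d} = 2.252% × √5 = 5.036%.
z(99.5%) = 2.576.
VaR = 2.576 × 5.036% = 12.973%; on $4,000,000 that is $518,920.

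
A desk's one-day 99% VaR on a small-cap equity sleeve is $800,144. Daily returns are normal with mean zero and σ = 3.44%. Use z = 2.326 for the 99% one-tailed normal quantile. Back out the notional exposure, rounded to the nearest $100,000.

$10,000,000

VaR as a fraction of value: z·σ = 2.326 × 3.44% = 8.00144%.
Position = $800,144 / 0.0800144 = $10,000,000.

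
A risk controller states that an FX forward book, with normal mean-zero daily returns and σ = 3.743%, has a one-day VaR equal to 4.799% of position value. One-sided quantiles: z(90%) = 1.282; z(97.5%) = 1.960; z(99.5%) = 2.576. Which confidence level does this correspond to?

90%

Implied z = VaR/σ = 4.799 / 3.743 = 1.282.
This matches z(90%) = 1.282.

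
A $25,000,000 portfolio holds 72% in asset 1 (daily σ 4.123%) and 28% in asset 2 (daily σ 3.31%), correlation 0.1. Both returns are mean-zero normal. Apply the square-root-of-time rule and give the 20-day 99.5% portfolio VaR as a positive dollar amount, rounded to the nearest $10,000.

σ_p = √(0.72²·4.123² + 0.28²·3.31² + 2·0.1·0.72·0.28·4.123·3.31) = 3.197%.
σ_{20d} = 3.197% × √20 = 14.297%.
z(99.5%) = 2.576.
VaR = 2.576 × 14.297% = 36.829%; on $25,000,000 that is $9,207,250.

$9,210,000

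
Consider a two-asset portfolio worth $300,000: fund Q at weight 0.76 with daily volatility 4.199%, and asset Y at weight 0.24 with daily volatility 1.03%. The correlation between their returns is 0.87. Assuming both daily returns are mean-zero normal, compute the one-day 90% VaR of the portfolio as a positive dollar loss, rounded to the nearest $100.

$13,100

σ_p² = 0.76²·4.199² + 0.24²·1.03² + 2·0.87·0.76·0.24·4.199·1.03 = 11.6178 (%²).
σ_p = √11.6178 = 3.408%.
At 90%, z = 1.282.
VaR = 1.282 × 3.408% = 4.369%; on $300,000 that is $13,107.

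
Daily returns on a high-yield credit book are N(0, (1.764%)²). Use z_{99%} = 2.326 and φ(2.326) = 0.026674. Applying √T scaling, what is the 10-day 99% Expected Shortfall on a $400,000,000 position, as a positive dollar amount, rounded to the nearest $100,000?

σ_{10d} = 1.764% × √10 = 5.578%.
ES multiplier = φ(z)/(1−α) = 0.026674/0.01 = 2.667.
ES = 5.578% × 2.667 = 14.877%; on $400,000,000: $59,508,000.

$59,500,000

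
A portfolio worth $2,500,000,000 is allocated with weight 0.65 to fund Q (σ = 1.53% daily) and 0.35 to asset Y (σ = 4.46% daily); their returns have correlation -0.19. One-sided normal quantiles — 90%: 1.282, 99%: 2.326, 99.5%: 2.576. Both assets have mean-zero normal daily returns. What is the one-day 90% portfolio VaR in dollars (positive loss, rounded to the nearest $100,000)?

$54,000,000

σ_p² = 0.65²·1.53² + 0.35²·4.46² + 2·-0.19·0.65·0.35·1.53·4.46 = 2.8358 (%²).
σ_p = √2.8358 = 1.684%.
VaR = 1.282 × 1.684% = 2.159%; on $2,500,000,000 that is $53,975,000.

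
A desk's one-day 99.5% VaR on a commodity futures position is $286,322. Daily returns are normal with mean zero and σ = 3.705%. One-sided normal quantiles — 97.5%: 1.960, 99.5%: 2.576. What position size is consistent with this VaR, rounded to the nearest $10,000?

VaR as a fraction of value: z·σ = 2.576 × 3.705% = 9.54408%.
Position = $286,322 / 0.0954408 = $2,999,996.

$3,000,000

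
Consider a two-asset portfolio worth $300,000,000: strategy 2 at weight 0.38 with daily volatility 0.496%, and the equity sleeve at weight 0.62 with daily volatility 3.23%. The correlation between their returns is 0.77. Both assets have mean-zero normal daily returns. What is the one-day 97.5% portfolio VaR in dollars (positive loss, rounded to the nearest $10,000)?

$12,650,000

σ_p² = 0.38²·0.496² + 0.62²·3.23² + 2·0.77·0.38·0.62·0.496·3.23 = 4.6272 (%²).
σ_p = √4.6272 = 2.151%.
At 97.5%, z = 1.960.
VaR = 1.960 × 2.151% = 4.216%; on $300,000,000 that is $12,648,000.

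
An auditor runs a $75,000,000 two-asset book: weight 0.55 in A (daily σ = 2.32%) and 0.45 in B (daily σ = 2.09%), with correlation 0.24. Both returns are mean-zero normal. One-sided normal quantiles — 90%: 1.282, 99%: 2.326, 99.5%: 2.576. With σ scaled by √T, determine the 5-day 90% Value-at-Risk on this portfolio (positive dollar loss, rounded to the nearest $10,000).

$3,780,000

σ_p = √(0.55²·2.32² + 0.45²·2.09² + 2·0.24·0.55·0.45·2.32·2.09) = 1.757%.
σ_{5d} = 1.757% × √5 = 3.929%.
VaR = 1.282 × 3.929% = 5.037%; on $75,000,000 that is $3,777,750.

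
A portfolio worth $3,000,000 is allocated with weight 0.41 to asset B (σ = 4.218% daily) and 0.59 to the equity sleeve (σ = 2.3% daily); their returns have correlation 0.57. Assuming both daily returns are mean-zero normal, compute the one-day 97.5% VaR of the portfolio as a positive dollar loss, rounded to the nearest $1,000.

σ_p² = 0.41²·4.218² + 0.59²·2.3² + 2·0.57·0.41·0.59·4.218·2.3 = 7.5075 (%²).
σ_p = √7.5075 = 2.740%.
At 97.5%, z = 1.960.
VaR = 1.960 × 2.740% = 5.370%; on $3,000,000 that is $161,100.

$161,000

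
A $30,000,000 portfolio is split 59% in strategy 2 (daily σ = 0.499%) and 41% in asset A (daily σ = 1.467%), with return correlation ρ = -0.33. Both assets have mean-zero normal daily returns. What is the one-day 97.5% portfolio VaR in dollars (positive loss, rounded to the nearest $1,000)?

$339,000

σ_p² = 0.59²·0.499² + 0.41²·1.467² + 2·-0.33·0.59·0.41·0.499·1.467 = 0.3316 (%²).
σ_p = √0.3316 = 0.576%.
At 97.5%, z = 1.960.
VaR = 1.960 × 0.576% = 1.129%; on $30,000,000 that is $338,700.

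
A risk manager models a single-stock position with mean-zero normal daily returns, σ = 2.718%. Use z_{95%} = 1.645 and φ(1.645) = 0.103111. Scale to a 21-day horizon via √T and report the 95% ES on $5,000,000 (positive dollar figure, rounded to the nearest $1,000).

$1,284,000

σ_{21d} = 2.718% × √21 = 12.455%.
ES multiplier = φ(z)/(1−α) = 0.103111/0.05 = 2.062.
ES = 12.455% × 2.062 = 25.682%; on $5,000,000: $1,284,100.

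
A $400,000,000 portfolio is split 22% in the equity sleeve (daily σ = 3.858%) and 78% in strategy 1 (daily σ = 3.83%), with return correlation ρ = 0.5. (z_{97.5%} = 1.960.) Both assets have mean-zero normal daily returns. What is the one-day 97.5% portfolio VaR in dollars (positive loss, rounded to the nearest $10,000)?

σ_p² = 0.22²·3.858² + 0.78²·3.83² + 2·0.5·0.22·0.78·3.858·3.83 = 12.1805 (%²).
σ_p = √12.1805 = 3.490%.
VaR = 1.960 × 3.490% = 6.840%; on $400,000,000 that is $27,360,000.

$27,360,000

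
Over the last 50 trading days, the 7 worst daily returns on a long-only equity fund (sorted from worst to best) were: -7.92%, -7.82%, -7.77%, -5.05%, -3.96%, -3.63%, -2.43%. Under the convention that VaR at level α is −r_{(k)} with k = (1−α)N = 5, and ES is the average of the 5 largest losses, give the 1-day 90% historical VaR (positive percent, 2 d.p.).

k = 5; the 5th lowest return is -3.96%, so VaR = 3.96%.

3.96%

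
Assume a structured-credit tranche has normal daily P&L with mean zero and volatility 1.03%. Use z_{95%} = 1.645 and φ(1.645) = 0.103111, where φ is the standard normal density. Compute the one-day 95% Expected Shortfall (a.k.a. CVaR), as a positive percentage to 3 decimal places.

2.124%

Tail multiplier: φ(z)/(1−α) = 0.103111 / 0.05 = 2.062.
ES = 1.03% × 2.062 = 2.124%.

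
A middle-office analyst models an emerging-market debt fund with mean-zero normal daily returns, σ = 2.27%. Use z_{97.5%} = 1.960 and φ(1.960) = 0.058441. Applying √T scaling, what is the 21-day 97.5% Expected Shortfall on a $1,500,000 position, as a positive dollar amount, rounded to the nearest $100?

$364,800

σ_{21d} = 2.27% × √21 = 10.402%.
ES multiplier = φ(z)/(1−α) = 0.058441/0.025 = 2.338.
ES = 10.402% × 2.338 = 24.320%; on $1,500,000: $364,800.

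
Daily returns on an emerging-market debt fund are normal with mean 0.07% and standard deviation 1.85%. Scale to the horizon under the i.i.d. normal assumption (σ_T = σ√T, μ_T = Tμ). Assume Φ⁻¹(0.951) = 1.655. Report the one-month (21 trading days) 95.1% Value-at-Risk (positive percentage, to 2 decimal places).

12.56%

σ_{21d} = 1.85% × √21 = 8.478%; μ_{21d} = 21 × 0.07% = 1.470%.
VaR = −(1.470%) + 1.655 × 8.478% = 12.561%.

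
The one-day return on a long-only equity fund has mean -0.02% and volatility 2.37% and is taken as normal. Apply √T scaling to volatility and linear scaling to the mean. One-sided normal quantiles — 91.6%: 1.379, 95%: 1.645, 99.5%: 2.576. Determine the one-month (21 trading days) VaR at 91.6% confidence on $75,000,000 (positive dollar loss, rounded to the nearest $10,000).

$11,550,000

σ_{21d} = 2.37% × √21 = 10.861%; μ_{21d} = 21 × -0.02% = -0.420%.
VaR = −(-0.420%) + 1.379 × 10.861% = 15.397%.
On $75,000,000: 0.15397 × $75,000,000 = $11,547,750.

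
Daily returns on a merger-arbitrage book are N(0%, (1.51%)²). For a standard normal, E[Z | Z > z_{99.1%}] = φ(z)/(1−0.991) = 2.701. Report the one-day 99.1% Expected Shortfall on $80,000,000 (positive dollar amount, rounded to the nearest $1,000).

$3,263,000

ES = 1.51% × 2.701 = 4.079%.
On $80,000,000: 0.04079 × $80,000,000 = $3,263,200.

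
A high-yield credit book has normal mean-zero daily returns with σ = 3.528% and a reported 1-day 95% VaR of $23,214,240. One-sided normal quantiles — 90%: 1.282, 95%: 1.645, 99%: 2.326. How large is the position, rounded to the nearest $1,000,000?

VaR as a fraction of value: z·σ = 1.645 × 3.528% = 5.80356%.
Position = $23,214,240 / 0.0580356 = $400,000,000.

$400,000,000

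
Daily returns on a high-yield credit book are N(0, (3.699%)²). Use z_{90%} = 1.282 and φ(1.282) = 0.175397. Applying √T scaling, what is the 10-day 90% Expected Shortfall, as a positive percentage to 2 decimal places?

σ_{10d} = 3.699% × √10 = 11.697%.
ES multiplier = φ(z)/(1−α) = 0.175397/0.1 = 1.754.
ES = 11.697% × 1.754 = 20.517%.

20.52%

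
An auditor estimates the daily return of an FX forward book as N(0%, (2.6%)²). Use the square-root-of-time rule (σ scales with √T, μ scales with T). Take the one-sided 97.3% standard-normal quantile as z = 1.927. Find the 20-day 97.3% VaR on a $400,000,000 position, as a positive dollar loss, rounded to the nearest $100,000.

σ_{20d} = 2.6% × √20 = 11.628%.
VaR = 1.927 × 11.628% = 22.407%.
On $400,000,000: 0.22407 × $400,000,000 = $89,628,000.

$89,600,000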